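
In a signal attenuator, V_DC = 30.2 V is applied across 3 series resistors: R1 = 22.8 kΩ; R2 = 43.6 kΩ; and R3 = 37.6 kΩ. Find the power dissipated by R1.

The common current is I = 30.2/104.0 = 0.2904 mA.
P(R1) = I²·R1 = (0.2904)² × 22.8 = 1.923 mW.

P ≈ 1.92 mW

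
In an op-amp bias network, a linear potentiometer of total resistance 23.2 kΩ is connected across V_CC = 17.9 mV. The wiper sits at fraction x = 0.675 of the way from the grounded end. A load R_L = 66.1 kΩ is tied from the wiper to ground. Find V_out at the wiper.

V_out ≈ 11.2 mV

Split the track: R_lower = x·R_p = 15.66 kΩ, R_upper = (1−x)·R_p = 7.540 kΩ.
(x·R_p) ‖ R_L = 12.66 kΩ.
Then V_out = V_CC · 12.66/(7.540 + 12.66) = 11.22 mV.
(Unloaded: V_out = x·V_CC = 12.1 mV.)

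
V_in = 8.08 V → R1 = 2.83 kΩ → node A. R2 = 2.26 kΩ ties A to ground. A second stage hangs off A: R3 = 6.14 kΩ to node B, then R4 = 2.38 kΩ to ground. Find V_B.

V_B ≈ 0.873 V

The second stage (R3 + R4 = 8.520 kΩ) loads node A in parallel with R2.
R2 ‖ (R3+R4) = 1.786 kΩ.
First divider: V_A = V_in · 1.786/(2.83 + 1.786) = 3.126 V.
V_B = V_A × 0.2793 = 0.8734 V.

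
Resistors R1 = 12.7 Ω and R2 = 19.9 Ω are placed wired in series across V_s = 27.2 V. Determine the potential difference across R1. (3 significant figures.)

Series total: ΣR = 12.7 + 19.9 = 32.60 Ω.
V = V_s · R/ΣR = 27.2 × 0.3896 = 10.60 V.

V ≈ 10.6 V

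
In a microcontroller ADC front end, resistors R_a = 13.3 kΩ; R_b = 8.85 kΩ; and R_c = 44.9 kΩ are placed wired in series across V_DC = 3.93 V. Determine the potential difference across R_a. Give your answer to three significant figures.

Total series resistance ΣR = 13.3 + 8.85 + 44.9 = 67.05 kΩ.
By the voltage-divider rule, V = 3.93 × 13.30/67.05 = 0.7796 V.

V ≈ 0.780 V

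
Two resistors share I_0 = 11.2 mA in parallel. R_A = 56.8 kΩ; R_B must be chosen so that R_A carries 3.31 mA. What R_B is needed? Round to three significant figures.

R_B ≈ 23.8 kΩ

In a two-way split, I_A/I_0 = R_B/(R_A + R_B).
With f = 0.2955, R_B = R_A · f/(1−f) = 56.8 × 0.4195 = 23.83 kΩ.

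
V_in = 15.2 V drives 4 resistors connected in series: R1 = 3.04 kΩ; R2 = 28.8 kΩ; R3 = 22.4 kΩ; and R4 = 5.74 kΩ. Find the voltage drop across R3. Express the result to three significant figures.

V ≈ 5.68 V

Total series resistance ΣR = 3.04 + 28.8 + 22.4 + 5.74 = 59.98 kΩ.
By the voltage-divider rule, V = 15.2 × 22.40/59.98 = 5.677 V.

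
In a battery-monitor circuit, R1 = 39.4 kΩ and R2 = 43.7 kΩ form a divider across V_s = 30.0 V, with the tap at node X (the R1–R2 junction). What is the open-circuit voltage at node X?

V_th is the unloaded tap voltage: V_s · R2/(R1+R2) = 30.0 × 0.5259 = 15.78 V.

V_th ≈ 15.8 V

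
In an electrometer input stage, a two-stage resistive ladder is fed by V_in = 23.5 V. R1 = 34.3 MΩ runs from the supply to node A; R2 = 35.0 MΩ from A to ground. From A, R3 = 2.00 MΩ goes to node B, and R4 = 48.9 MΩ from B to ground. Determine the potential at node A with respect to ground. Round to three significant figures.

V_A ≈ 8.85 V

Node A sees R2 in parallel with the series input of stage 2, R3 + R4 = 50.90 MΩ.
Effective lower resistance at A: R2 ‖ 50.90 = 20.74 MΩ.
So V_A = 23.5 × 0.3768 = 8.855 V.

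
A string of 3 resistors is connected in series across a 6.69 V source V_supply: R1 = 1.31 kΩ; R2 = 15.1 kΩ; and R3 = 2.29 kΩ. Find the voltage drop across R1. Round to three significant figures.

V ≈ 0.469 V

ΣR = 1.31 + 15.1 + 2.29 = 18.70 kΩ.
By the voltage-divider rule, V = 6.69 × 1.310/18.70 = 0.4687 V.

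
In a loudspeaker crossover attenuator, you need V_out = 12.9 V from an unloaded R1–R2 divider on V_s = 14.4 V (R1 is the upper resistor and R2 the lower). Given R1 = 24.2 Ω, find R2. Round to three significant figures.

Required fraction k = V_out/V_s = 0.8958.
R2 = R1 · 0.8958/(1 − 0.8958) = 208.1 Ω.

R2 ≈ 208 Ω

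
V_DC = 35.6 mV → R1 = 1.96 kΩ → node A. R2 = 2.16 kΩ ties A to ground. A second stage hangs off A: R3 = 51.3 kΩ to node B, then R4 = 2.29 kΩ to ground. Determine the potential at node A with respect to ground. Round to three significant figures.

V_A ≈ 18.3 mV

Looking into the second stage from A: R3 + R4 = 53.59 kΩ appears in parallel with R2.
Effective lower resistance at A: R2 ‖ 53.59 = 2.076 kΩ.
First divider: V_A = V_DC · 2.076/(1.96 + 2.076) = 18.31 mV.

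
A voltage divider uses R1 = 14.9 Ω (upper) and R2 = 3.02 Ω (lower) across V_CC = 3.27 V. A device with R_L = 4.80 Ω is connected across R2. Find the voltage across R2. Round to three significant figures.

First combine the lower leg with the load: R2 ‖ R_L = 1.854 Ω.
Now apply the divider: V_out = 3.27 × 0.1106 = 0.3618 V.
(Unloaded it would be 0.551 V; the load pulls it down.)

V_out ≈ 0.362 V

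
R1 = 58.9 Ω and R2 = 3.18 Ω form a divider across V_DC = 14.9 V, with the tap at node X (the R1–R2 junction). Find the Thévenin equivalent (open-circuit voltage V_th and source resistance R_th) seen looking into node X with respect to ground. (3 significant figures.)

V_th ≈ 0.763 V, R_th ≈ 3.02 Ω

With X open, the divider is unloaded: V_th = 14.9 × 3.18/62.08 = 0.7632 V.
Looking into X with the source shorted: R_th = R1·R2/(R1+R2) = 58.90 × 3.18/62.08 = 3.017 Ω.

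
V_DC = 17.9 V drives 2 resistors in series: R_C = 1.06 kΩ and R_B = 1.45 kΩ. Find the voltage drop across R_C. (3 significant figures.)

Total series resistance ΣR = 1.06 + 1.45 = 2.510 kΩ.
Voltage divider: V = V_DC · (1.060 / 2.510) = 17.9 × 0.4223 = 7.559 V.

V ≈ 7.56 V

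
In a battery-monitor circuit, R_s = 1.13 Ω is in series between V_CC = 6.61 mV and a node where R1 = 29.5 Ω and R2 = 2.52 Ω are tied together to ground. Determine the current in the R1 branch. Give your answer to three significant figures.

Equivalent of the parallel group: R_p = 2.322 Ω.
V_A by voltage divider: V_A = 6.61 × 2.322/(1.13 + 2.322) = 4.446 mV.
Branch current I = V_A/R1 = 4.446/29.5 = 0.1507 mA.
(Equivalently: I_total = 1.915 mA, then current-divider fraction G_k/ΣG = 0.07870.)

I ≈ 0.151 mA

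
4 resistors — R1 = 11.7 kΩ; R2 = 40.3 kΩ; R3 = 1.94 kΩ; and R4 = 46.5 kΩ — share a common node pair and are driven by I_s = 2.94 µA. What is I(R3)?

Total conductance ΣG = 1/11.7 + 1/40.3 + 1/1.94 + 1/46.5 = 0.6473 (units of 1/kΩ).
R3 takes the fraction G_k/ΣG = 0.5155/0.6473 = 0.7964, so I = 2.94 × 0.7964 = 2.341 µA.

I ≈ 2.34 µA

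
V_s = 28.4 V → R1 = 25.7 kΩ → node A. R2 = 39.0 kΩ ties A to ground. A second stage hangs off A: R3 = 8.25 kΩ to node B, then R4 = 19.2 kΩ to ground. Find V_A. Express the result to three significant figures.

Node A sees R2 in parallel with the series input of stage 2, R3 + R4 = 27.45 kΩ.
R2 ‖ (R3+R4) = 16.11 kΩ.
V_A = 28.4 × 16.11/(25.7 + 16.11) = 10.94 V.

V_A ≈ 10.9 V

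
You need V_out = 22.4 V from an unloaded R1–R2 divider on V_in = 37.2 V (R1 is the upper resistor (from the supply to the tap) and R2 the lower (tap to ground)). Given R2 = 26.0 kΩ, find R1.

V_out/V_in = R2/(R1+R2) = 0.6022.
R1 = R2·(1/k − 1) = 26.0 × 0.6607 = 17.18 kΩ.

R1 ≈ 17.2 kΩ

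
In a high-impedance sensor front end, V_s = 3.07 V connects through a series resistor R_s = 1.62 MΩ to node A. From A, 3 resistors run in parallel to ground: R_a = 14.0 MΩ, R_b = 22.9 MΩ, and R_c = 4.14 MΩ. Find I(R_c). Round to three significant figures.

Combine the parallel branches: R_p = (1/14.0 + 1/22.9 + 1/4.14)⁻¹ = 2.804 MΩ.
Node voltage V_A = V_s · R_p/(R_s + R_p) = 3.07 × 0.6338 = 1.946 V.
I(R_c) = V_A / R_c = 1.946/4.14 = 0.4700 µA.
(Equivalently: I_total = 0.6940 µA, then current-divider fraction G_k/ΣG = 0.6773.)

I ≈ 0.470 µA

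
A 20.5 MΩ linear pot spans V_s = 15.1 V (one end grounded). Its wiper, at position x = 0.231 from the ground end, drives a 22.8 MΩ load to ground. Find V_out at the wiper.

Split the track: R_lower = x·R_p = 4.736 MΩ, R_upper = (1−x)·R_p = 15.76 MΩ.
(x·R_p) ‖ R_L = 3.921 MΩ.
Then V_out = V_s · 3.921/(15.76 + 3.921) = 3.008 V.
(Unloaded: V_out = x·V_s = 3.49 V.)

V_out ≈ 3.01 V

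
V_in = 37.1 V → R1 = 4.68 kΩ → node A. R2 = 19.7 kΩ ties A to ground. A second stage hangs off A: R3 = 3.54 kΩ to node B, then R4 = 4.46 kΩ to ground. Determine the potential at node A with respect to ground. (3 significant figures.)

V_A ≈ 20.4 V

The second stage (R3 + R4 = 8.000 kΩ) loads node A in parallel with R2.
R2 ‖ (R3+R4) = 5.690 kΩ.
V_A = 37.1 × 5.690/(4.68 + 5.690) = 20.36 V.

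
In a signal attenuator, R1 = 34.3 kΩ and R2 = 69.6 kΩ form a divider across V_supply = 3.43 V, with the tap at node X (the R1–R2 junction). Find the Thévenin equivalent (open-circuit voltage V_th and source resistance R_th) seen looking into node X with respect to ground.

With X open, the divider is unloaded: V_th = 3.43 × 69.6/103.9 = 2.298 V.
With V_supply suppressed (replaced by a short), R_th = R1 ‖ R2 = (34.30 × 69.6)/(34.30 + 69.6) = 22.98 kΩ.

V_th ≈ 2.30 V, R_th ≈ 23.0 kΩ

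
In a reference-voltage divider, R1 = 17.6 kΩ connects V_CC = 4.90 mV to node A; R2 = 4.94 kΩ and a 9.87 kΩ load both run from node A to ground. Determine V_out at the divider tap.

V_out ≈ 0.772 mV

R2 ‖ R_L = (4.94 × 9.87)/(4.94 + 9.87) = 3.292 kΩ.
Now apply the divider: V_out = 4.90 × 0.1576 = 0.7721 mV.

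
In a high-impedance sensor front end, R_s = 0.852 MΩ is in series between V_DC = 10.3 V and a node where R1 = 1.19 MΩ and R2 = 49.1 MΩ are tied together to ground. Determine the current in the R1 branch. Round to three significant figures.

Parallel bank: R_p = 1/(1/1.19 + 1/49.1) = 1.162 MΩ.
V_A by voltage divider: V_A = 10.3 × 1.162/(0.852 + 1.162) = 5.942 V.
I(R1) = V_A / R1 = 5.942/1.19 = 4.994 µA.
(Equivalently: I_total = 5.115 µA, then current-divider fraction G_k/ΣG = 0.9763.)

I ≈ 4.99 µA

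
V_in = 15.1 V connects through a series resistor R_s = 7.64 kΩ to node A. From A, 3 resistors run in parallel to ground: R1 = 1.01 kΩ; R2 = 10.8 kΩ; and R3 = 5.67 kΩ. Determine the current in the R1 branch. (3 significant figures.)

I ≈ 1.41 mA

Equivalent of the parallel group: R_p = 0.7942 kΩ.
V_A by voltage divider: V_A = 15.1 × 0.7942/(7.64 + 0.7942) = 1.422 V.
Branch current I = V_A/R1 = 1.422/1.01 = 1.408 mA.
(Equivalently: I_total = 1.790 mA, then current-divider fraction G_k/ΣG = 0.7864.)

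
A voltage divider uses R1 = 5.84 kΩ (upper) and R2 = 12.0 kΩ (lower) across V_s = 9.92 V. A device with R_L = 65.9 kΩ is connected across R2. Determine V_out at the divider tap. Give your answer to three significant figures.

First combine the lower leg with the load: R2 ‖ R_L = 10.15 kΩ.
Voltage divider with the loaded lower leg: V_out = 9.92 × 10.15/(5.84 + 10.15) = 9.92 × 0.6348 = 6.297 V.

V_out ≈ 6.30 V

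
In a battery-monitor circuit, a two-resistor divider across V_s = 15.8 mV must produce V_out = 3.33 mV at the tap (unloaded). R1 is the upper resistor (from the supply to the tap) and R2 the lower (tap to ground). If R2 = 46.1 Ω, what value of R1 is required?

R1 ≈ 173 Ω

Required fraction k = V_out/V_s = 0.2108.
Rearranging, R1 = R2·(1−k)/k = 46.1 × 3.745 = 172.6 Ω.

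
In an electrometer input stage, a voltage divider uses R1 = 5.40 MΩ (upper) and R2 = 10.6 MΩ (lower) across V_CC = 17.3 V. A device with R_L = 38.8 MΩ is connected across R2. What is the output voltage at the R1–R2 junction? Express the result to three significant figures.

The load sits in parallel with R2, giving an effective lower resistance R2' = R2·R_L/(R2+R_L) = 8.326 MΩ.
Voltage divider with the loaded lower leg: V_out = 17.3 × 8.326/(5.40 + 8.326) = 17.3 × 0.6066 = 10.49 V.

V_out ≈ 10.5 V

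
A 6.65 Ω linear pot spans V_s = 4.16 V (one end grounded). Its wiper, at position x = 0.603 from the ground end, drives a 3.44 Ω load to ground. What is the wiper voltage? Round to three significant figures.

The pot divides into 2.640 Ω above the wiper and 4.010 Ω below.
(x·R_p) ‖ R_L = 1.852 Ω.
Loaded-divider output: V_out = 4.16 × 0.4122 = 1.715 V.

V_out ≈ 1.71 V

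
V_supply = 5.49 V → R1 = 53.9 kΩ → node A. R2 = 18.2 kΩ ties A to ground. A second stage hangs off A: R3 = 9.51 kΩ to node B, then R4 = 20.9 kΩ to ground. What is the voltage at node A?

Node A sees R2 in parallel with the series input of stage 2, R3 + R4 = 30.41 kΩ.
R2 ‖ (R3+R4) = 11.39 kΩ.
V_A = 5.49 × 11.39/(53.9 + 11.39) = 0.9574 V.

V_A ≈ 0.957 V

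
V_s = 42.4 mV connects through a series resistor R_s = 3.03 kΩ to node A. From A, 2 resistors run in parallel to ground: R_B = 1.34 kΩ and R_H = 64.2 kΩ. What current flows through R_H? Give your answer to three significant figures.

I ≈ 0.200 µA

Combine the parallel branches: R_p = (1/1.34 + 1/64.2)⁻¹ = 1.313 kΩ.
V_A by voltage divider: V_A = 42.4 × 1.313/(3.03 + 1.313) = 12.82 mV.
Branch current I = V_A/R_H = 12.82/64.2 = 0.1996 µA.
(Check via current divider: I_total = 9.764 µA; share G_k/ΣG = 0.02045 → same result.)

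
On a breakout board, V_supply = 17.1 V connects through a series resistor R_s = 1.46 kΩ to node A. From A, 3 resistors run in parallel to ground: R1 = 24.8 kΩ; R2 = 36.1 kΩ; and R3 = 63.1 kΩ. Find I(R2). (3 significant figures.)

Parallel bank: R_p = 1/(1/24.8 + 1/36.1 + 1/63.1) = 11.92 kΩ.
V_A by voltage divider: V_A = 17.1 × 11.92/(1.46 + 11.92) = 15.23 V.
I(R2) = V_A / R2 = 15.23/36.1 = 0.4220 mA.
(Check via current divider: I_total = 1.278 mA; share G_k/ΣG = 0.3303 → same result.)

I ≈ 0.422 mA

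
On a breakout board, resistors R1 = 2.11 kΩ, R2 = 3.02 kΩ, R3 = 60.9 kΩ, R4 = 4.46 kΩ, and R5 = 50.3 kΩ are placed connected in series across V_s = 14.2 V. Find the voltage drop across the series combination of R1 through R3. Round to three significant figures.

V ≈ 7.76 V

ΣR = 2.11 + 3.02 + 60.9 + 4.46 + 50.3 = 120.8 kΩ.
R_{R1..R3} = 2.11 + 3.02 + 60.9 = 66.03 kΩ.
Voltage divider: V = V_s · (66.03 / 120.8) = 14.2 × 0.5467 = 7.762 V.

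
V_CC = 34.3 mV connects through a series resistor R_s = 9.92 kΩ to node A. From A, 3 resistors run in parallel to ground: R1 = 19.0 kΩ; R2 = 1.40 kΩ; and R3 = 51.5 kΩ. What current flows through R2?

Parallel bank: R_p = 1/(1/19.0 + 1/1.40 + 1/51.5) = 1.272 kΩ.
Node voltage V_A = V_CC · R_p/(R_s + R_p) = 34.3 × 0.1136 = 3.898 mV.
I(R2) = V_A / R2 = 3.898/1.40 = 2.784 µA.

I ≈ 2.78 µA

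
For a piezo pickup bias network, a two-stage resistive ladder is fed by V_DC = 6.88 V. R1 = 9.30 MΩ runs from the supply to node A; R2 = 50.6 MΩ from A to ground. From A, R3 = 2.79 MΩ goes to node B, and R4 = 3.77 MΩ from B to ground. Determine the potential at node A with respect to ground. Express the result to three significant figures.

Looking into the second stage from A: R3 + R4 = 6.560 MΩ appears in parallel with R2.
R2 ‖ (R3+R4) = 5.807 MΩ.
V_A = 6.88 × 5.807/(9.30 + 5.807) = 2.645 V.

V_A ≈ 2.64 V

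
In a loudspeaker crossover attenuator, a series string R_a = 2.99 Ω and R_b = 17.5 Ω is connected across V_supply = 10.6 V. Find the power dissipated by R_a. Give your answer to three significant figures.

Series current I = V_supply/ΣR = 10.6/20.49 = 0.5173 A.
P = I²R = 0.2676 × 2.99 = 0.8002 W.

P ≈ 0.800 W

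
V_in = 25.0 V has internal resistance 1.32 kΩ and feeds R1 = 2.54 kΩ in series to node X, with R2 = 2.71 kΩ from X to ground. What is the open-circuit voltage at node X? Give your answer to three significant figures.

V_th ≈ 10.3 V

R1' = 1.32 + 2.54 = 3.860 kΩ (source resistance + R1).
Open-circuit (no load on X): V_th = V_in · R2/(R1' + R2) = 25.0 × 2.71/(3.860 + 2.71) = 10.31 V.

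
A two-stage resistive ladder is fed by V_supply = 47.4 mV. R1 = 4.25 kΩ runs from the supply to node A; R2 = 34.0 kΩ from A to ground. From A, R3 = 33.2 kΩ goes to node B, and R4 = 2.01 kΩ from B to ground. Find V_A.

V_A ≈ 38.1 mV

The second stage (R3 + R4 = 35.21 kΩ) loads node A in parallel with R2.
Effective lower resistance at A: R2 ‖ 35.21 = 17.30 kΩ.
So V_A = 47.4 × 0.8028 = 38.05 mV.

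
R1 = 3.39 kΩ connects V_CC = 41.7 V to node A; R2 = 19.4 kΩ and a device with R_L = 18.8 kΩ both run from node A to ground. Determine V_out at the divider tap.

V_out ≈ 30.8 V

R2 ‖ R_L = (19.4 × 18.8)/(19.4 + 18.8) = 9.548 kΩ.
Voltage divider with the loaded lower leg: V_out = 41.7 × 9.548/(3.39 + 9.548) = 41.7 × 0.7380 = 30.77 V.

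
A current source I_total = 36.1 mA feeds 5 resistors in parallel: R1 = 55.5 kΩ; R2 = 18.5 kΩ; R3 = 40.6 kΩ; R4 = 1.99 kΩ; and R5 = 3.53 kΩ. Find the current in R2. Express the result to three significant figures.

I ≈ 2.21 mA

ΣG = 1/55.5 + 1/18.5 + 1/40.6 + 1/1.99 + 1/3.53 = 0.8825.
By the current-divider rule, I = I_total · G_k/ΣG = 36.1 × 0.06125 = 2.211 mA.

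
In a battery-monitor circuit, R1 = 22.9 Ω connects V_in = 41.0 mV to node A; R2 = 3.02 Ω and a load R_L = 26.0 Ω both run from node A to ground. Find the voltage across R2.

V_out ≈ 4.33 mV

R2 ‖ R_L = (3.02 × 26.0)/(3.02 + 26.0) = 2.706 Ω.
Then V_out = V_in · R2'/(R1 + R2') = 41.0 × 2.706/25.61 = 4.332 mV.
(Unloaded it would be 4.78 mV; the load pulls it down.)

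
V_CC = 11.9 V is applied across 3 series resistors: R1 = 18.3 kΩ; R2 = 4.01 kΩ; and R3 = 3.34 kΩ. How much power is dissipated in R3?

Series current I = V_CC/ΣR = 11.9/25.65 = 0.4639 mA.
P = I²R = 0.2152 × 3.34 = 0.7189 mW.

P ≈ 0.719 mW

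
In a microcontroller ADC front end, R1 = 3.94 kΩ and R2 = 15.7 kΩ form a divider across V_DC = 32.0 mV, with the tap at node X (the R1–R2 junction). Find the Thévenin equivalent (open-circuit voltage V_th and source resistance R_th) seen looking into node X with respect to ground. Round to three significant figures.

With X open, the divider is unloaded: V_th = 32.0 × 15.7/19.64 = 25.58 mV.
Zeroing V_DC shorts the top of R1 to ground, so R_th = R1 ‖ R2 = 3.150 kΩ.

V_th ≈ 25.6 mV, R_th ≈ 3.15 kΩ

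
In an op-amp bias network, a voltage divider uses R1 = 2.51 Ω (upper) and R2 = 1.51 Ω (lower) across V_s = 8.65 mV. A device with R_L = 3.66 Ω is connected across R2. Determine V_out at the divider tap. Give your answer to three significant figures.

First combine the lower leg with the load: R2 ‖ R_L = 1.069 Ω.
Then V_out = V_s · R2'/(R1 + R2') = 8.65 × 1.069/3.579 = 2.584 mV.

V_out ≈ 2.58 mV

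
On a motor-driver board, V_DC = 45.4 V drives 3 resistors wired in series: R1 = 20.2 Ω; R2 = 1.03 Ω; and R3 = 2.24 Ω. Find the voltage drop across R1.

V ≈ 39.1 V

Series total: ΣR = 20.2 + 1.03 + 2.24 = 23.47 Ω.
V = V_DC · R/ΣR = 45.4 × 0.8607 = 39.07 V.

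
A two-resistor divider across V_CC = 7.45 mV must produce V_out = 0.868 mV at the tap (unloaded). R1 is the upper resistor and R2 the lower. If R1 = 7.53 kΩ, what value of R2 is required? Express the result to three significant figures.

R2 ≈ 0.993 kΩ

The divider ratio is R2/(R1+R2) = 0.868/7.45 = 0.1165.
Rearranging, R2 = R1·k/(1−k) = 7.53 × 0.1319 = 0.9930 kΩ.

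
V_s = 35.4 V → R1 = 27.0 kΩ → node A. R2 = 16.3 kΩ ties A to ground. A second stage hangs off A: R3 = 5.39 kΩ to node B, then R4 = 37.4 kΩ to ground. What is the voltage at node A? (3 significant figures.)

Looking into the second stage from A: R3 + R4 = 42.79 kΩ appears in parallel with R2.
Effective lower resistance at A: R2 ‖ 42.79 = 11.80 kΩ.
First divider: V_A = V_s · 11.80/(27.0 + 11.80) = 10.77 V.

V_A ≈ 10.8 V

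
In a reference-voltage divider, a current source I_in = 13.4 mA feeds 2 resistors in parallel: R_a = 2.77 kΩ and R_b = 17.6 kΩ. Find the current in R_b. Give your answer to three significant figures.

With just two branches, the current splits inversely with resistance.
I(R_b) = 13.4 × 2.77/(2.77 + 17.6) = 13.4 × 0.1360 = 1.822 mA.

I ≈ 1.82 mA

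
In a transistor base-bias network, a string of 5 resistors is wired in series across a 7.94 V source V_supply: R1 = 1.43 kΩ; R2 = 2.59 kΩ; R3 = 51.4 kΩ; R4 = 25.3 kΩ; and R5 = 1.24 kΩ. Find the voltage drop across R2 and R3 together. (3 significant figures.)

V ≈ 5.23 V

ΣR = 1.43 + 2.59 + 51.4 + 25.3 + 1.24 = 81.96 kΩ.
R_{R2..R3} = 2.59 + 51.4 = 53.99 kΩ.
By the voltage-divider rule, V = 7.94 × 53.99/81.96 = 5.230 V.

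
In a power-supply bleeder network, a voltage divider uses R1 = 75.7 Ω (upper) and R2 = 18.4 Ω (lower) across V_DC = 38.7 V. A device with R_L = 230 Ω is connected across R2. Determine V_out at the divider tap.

First combine the lower leg with the load: R2 ‖ R_L = 17.04 Ω.
Voltage divider with the loaded lower leg: V_out = 38.7 × 17.04/(75.7 + 17.04) = 38.7 × 0.1837 = 7.110 V.
(Unloaded it would be 7.57 V; the load pulls it down.)

V_out ≈ 7.11 V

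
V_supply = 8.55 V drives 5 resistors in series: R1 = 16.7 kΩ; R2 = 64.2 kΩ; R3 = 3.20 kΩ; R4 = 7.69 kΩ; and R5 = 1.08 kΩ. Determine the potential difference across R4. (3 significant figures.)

Series total: ΣR = 16.7 + 64.2 + 3.20 + 7.69 + 1.08 = 92.87 kΩ.
By the voltage-divider rule, V = 8.55 × 7.690/92.87 = 0.7080 V.

V ≈ 0.708 V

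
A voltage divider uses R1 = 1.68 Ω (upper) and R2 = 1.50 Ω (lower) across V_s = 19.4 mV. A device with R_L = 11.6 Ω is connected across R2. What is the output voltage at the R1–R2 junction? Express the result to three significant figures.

The load sits in parallel with R2, giving an effective lower resistance R2' = R2·R_L/(R2+R_L) = 1.328 Ω.
Voltage divider with the loaded lower leg: V_out = 19.4 × 1.328/(1.68 + 1.328) = 19.4 × 0.4415 = 8.566 mV.

V_out ≈ 8.57 mV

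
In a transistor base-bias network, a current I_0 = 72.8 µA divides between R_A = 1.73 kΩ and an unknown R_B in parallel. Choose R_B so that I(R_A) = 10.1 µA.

The fraction through R_A equals R_B/(R_A+R_B).
10.1/72.8 = R_B/(R_A + R_B) → R_B = R_A · (0.1387)/(1 − 0.1387) = 1.73 × 0.1611 = 0.2787 kΩ.

R_B ≈ 0.279 kΩ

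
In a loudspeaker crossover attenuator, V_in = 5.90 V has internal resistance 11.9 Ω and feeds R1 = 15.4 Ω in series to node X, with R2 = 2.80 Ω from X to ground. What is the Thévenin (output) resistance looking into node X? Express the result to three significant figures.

R_th ≈ 2.54 Ω

R1' = 11.9 + 15.4 = 27.30 Ω (source resistance + R1).
Looking into X with the source shorted: R_th = R1'·R2/(R1'+R2) = 27.30 × 2.80/30.10 = 2.540 Ω.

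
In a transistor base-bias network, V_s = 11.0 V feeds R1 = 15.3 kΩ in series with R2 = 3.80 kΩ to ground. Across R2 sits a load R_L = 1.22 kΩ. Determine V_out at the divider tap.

The load sits in parallel with R2, giving an effective lower resistance R2' = R2·R_L/(R2+R_L) = 0.9235 kΩ.
Now apply the divider: V_out = 11.0 × 0.05692 = 0.6262 V.
(Unloaded it would be 2.19 V; the load pulls it down.)

V_out ≈ 0.626 V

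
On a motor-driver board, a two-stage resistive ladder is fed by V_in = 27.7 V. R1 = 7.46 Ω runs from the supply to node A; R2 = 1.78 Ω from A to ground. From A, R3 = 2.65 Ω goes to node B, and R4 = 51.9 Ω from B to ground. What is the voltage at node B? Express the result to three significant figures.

Node A sees R2 in parallel with the series input of stage 2, R3 + R4 = 54.55 Ω.
R2 ‖ (R3+R4) = 1.724 Ω.
V_A = 27.7 × 1.724/(7.46 + 1.724) = 5.199 V.
V_B = V_A × 0.9514 = 4.947 V.

V_B ≈ 4.95 V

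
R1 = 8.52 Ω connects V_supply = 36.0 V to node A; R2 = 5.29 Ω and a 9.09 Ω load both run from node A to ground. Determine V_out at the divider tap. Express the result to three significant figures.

First combine the lower leg with the load: R2 ‖ R_L = 3.344 Ω.
Then V_out = V_supply · R2'/(R1 + R2') = 36.0 × 3.344/11.86 = 10.15 V.

V_out ≈ 10.1 V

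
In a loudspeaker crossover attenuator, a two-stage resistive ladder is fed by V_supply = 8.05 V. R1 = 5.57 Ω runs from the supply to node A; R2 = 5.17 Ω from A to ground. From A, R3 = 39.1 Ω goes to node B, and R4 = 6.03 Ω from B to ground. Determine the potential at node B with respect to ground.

V_B ≈ 0.489 V

Node A sees R2 in parallel with the series input of stage 2, R3 + R4 = 45.13 Ω.
Effective lower resistance at A: R2 ‖ 45.13 = 4.639 Ω.
So V_A = 8.05 × 0.4544 = 3.658 V.
Stage 2 is unloaded, so V_B = V_A · R4/(R3+R4) = 3.658 × 6.03/45.13 = 0.4887 V.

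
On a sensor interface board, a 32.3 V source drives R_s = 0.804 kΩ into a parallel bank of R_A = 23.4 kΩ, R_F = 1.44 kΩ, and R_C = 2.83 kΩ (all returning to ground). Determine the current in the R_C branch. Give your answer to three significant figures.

I ≈ 6.08 mA

Equivalent of the parallel group: R_p = 0.9170 kΩ.
Node voltage V_A = V_DC · R_p/(R_s + R_p) = 32.3 × 0.5328 = 17.21 V.
Branch current I = V_A/R_C = 17.21/2.83 = 6.081 mA.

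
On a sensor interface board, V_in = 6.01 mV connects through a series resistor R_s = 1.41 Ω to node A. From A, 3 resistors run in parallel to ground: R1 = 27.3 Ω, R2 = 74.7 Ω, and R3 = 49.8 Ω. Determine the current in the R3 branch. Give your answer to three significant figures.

Combine the parallel branches: R_p = (1/27.3 + 1/74.7 + 1/49.8)⁻¹ = 14.27 Ω.
V_A by voltage divider: V_A = 6.01 × 14.27/(1.41 + 14.27) = 5.469 mV.
I(R3) = V_A / R3 = 5.469/49.8 = 0.1098 mA.
(Equivalently: I_total = 0.3834 mA, then current-divider fraction G_k/ΣG = 0.2865.)

I ≈ 0.110 mA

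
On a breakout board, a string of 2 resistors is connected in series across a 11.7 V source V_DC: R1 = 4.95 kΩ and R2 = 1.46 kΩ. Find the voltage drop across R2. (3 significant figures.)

Series total: ΣR = 4.95 + 1.46 = 6.410 kΩ.
V = V_DC · R/ΣR = 11.7 × 0.2278 = 2.665 V.

V ≈ 2.66 V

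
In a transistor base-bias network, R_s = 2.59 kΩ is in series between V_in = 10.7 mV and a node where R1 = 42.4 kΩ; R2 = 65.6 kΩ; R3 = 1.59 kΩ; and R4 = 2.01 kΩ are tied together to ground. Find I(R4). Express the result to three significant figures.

Parallel bank: R_p = 1/(1/42.4 + 1/65.6 + 1/1.59 + 1/2.01) = 0.8582 kΩ.
V_A = 10.7 × 0.8582/3.448 = 2.663 mV.
Branch current I = V_A/R4 = 2.663/2.01 = 1.325 µA.

I ≈ 1.32 µA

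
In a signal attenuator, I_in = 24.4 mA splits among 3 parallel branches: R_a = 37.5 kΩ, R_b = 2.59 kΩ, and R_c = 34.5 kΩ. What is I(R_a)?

Total conductance ΣG = 1/37.5 + 1/2.59 + 1/34.5 = 0.4418 (units of 1/kΩ).
R_a takes the fraction G_k/ΣG = 0.02667/0.4418 = 0.06037, so I = 24.4 × 0.06037 = 1.473 mA.

I ≈ 1.47 mA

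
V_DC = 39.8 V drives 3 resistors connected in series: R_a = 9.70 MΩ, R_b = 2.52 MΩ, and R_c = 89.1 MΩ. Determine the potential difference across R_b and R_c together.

V ≈ 36.0 V

Total series resistance ΣR = 9.70 + 2.52 + 89.1 = 101.3 MΩ.
R_{R_b..R_c} = 2.52 + 89.1 = 91.62 MΩ.
V = V_DC · R/ΣR = 39.8 × 0.9043 = 35.99 V.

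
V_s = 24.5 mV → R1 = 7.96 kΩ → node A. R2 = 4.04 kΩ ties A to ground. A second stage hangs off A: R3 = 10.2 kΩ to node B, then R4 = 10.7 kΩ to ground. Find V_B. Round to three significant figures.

The second stage (R3 + R4 = 20.90 kΩ) loads node A in parallel with R2.
R2 ‖ (R3+R4) = 3.386 kΩ.
First divider: V_A = V_s · 3.386/(7.96 + 3.386) = 7.311 mV.
Stage 2 is unloaded, so V_B = V_A · R4/(R3+R4) = 7.311 × 10.7/20.90 = 3.743 mV.

V_B ≈ 3.74 mV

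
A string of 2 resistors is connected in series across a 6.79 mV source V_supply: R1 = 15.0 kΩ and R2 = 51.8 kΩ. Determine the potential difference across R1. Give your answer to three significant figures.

Total series resistance ΣR = 15.0 + 51.8 = 66.80 kΩ.
By the voltage-divider rule, V = 6.79 × 15.00/66.80 = 1.525 mV.

V ≈ 1.52 mV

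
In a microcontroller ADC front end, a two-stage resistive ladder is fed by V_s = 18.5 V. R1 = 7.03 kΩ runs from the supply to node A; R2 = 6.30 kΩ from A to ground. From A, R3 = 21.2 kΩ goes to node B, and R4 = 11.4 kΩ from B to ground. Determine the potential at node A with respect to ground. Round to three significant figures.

The second stage (R3 + R4 = 32.60 kΩ) loads node A in parallel with R2.
R2 ‖ (R3+R4) = 5.280 kΩ.
So V_A = 18.5 × 0.4289 = 7.935 V.

V_A ≈ 7.93 V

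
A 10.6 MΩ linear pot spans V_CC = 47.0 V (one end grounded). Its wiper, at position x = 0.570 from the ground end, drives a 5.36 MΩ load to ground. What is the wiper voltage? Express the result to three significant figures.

V_out ≈ 18.0 V

The pot divides into 4.558 MΩ above the wiper and 6.042 MΩ below.
Lower segment in parallel with the load: 6.042 ‖ 5.36 = 2.840 MΩ.
Loaded-divider output: V_out = 47.0 × 0.3839 = 18.04 V.
(Unloaded: V_out = x·V_CC = 26.8 V.)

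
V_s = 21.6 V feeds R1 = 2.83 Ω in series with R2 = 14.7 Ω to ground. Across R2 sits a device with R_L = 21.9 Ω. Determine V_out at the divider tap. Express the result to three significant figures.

First combine the lower leg with the load: R2 ‖ R_L = 8.796 Ω.
Now apply the divider: V_out = 21.6 × 0.7566 = 16.34 V.

V_out ≈ 16.3 V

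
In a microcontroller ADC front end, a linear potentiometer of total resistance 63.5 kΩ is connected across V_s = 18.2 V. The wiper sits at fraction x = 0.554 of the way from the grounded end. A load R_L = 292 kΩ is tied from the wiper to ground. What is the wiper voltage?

Lower segment x·R_p = 35.18 kΩ; upper segment (1−x)·R_p = 28.32 kΩ.
(x·R_p) ‖ R_L = 31.40 kΩ.
Then V_out = V_s · 31.40/(28.32 + 31.40) = 9.569 V.

V_out ≈ 9.57 V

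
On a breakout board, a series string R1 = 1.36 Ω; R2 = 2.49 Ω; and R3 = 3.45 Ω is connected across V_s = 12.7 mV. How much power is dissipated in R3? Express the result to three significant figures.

P ≈ 10.4 µW

The common current is I = 12.7/7.300 = 1.740 mA.
V(R3) = I·R = 6.002 mV; P = V·I = 6.002 × 1.740 = 10.44 µW.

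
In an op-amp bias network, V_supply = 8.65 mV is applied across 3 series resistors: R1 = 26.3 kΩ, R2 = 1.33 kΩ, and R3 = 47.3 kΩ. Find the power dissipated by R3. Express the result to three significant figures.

P ≈ 0.630 nW

The common current is I = 8.65/74.93 = 0.1154 µA.
P = I²R = 0.01333 × 47.3 = 0.6304 nW.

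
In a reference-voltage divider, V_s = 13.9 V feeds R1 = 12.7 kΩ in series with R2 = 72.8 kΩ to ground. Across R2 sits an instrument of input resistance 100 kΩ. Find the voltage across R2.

R2 ‖ R_L = (72.8 × 100)/(72.8 + 100) = 42.13 kΩ.
Then V_out = V_s · R2'/(R1 + R2') = 13.9 × 42.13/54.83 = 10.68 V.
(Unloaded it would be 11.8 V; the load pulls it down.)

V_out ≈ 10.7 V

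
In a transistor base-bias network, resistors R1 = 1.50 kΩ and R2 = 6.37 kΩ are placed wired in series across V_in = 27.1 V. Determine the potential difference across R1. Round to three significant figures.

V ≈ 5.17 V

Total series resistance ΣR = 1.50 + 6.37 = 7.870 kΩ.
V = V_in · R/ΣR = 27.1 × 0.1906 = 5.165 V.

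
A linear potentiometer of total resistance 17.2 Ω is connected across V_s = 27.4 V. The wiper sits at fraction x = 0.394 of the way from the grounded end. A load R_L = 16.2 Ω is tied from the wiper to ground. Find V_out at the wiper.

Lower segment x·R_p = 6.777 Ω; upper segment (1−x)·R_p = 10.42 Ω.
R_L loads the lower segment: effective lower R = 4.778 Ω.
Then V_out = V_s · 4.778/(10.42 + 4.778) = 8.612 V.

V_out ≈ 8.61 V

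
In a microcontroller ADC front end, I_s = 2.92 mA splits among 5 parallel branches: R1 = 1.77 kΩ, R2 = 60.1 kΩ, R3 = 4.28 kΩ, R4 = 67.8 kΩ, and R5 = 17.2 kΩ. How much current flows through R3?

I ≈ 0.768 mA

ΣG = 1/1.77 + 1/60.1 + 1/4.28 + 1/67.8 + 1/17.2 = 0.8881.
R3 takes the fraction G_k/ΣG = 0.2336/0.8881 = 0.2631, so I = 2.92 × 0.2631 = 0.7682 mA.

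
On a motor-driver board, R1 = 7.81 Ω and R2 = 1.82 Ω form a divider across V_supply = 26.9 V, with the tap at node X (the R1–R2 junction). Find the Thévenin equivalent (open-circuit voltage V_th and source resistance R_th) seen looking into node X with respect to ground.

V_th is the unloaded tap voltage: V_supply · R2/(R1+R2) = 26.9 × 0.1890 = 5.084 V.
With V_supply suppressed (replaced by a short), R_th = R1 ‖ R2 = (7.810 × 1.82)/(7.810 + 1.82) = 1.476 Ω.

V_th ≈ 5.08 V, R_th ≈ 1.48 Ω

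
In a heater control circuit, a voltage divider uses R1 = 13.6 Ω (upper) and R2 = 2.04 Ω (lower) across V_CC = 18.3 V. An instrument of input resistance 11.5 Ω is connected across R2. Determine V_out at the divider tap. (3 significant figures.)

V_out ≈ 2.07 V

The load sits in parallel with R2, giving an effective lower resistance R2' = R2·R_L/(R2+R_L) = 1.733 Ω.
Then V_out = V_CC · R2'/(R1 + R2') = 18.3 × 1.733/15.33 = 2.068 V.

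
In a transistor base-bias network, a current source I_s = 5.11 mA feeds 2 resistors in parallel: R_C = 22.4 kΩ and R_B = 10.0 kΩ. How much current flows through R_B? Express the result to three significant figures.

Two-branch current divider: I_k = I_s · R_other/(R_1 + R_2).
I(R_B) = 5.11 × 22.4/(22.4 + 10.0) = 5.11 × 0.6914 = 3.533 mA.

I ≈ 3.53 mA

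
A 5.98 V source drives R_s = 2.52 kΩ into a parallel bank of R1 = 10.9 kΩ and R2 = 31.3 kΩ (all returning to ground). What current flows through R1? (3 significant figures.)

Equivalent of the parallel group: R_p = 8.085 kΩ.
Node voltage V_A = V_supply · R_p/(R_s + R_p) = 5.98 × 0.7624 = 4.559 V.
I(R1) = V_A / R1 = 4.559/10.9 = 0.4183 mA.
(Check via current divider: I_total = 0.5639 mA; share G_k/ΣG = 0.7417 → same result.)

I ≈ 0.418 mA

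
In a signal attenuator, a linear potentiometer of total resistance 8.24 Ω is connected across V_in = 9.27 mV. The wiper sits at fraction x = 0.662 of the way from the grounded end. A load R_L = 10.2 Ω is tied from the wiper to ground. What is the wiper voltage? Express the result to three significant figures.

V_out ≈ 5.20 mV

Lower segment x·R_p = 5.455 Ω; upper segment (1−x)·R_p = 2.785 Ω.
R_L loads the lower segment: effective lower R = 3.554 Ω.
V_out = 9.27 × 3.554/(2.785 + 3.554) = 5.197 mV.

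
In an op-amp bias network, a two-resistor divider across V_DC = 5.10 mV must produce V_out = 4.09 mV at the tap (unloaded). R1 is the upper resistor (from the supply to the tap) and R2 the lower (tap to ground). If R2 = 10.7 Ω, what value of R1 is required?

V_out/V_DC = R2/(R1+R2) = 0.8020.
Rearranging, R1 = R2·(1−k)/k = 10.7 × 0.2469 = 2.642 Ω.

R1 ≈ 2.64 Ω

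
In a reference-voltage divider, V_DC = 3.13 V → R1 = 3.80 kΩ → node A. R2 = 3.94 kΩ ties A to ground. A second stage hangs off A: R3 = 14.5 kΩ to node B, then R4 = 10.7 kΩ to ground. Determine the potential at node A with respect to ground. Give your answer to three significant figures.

Node A sees R2 in parallel with the series input of stage 2, R3 + R4 = 25.20 kΩ.
R2 ‖ (R3+R4) = 3.407 kΩ.
So V_A = 3.13 × 0.4728 = 1.480 V.

V_A ≈ 1.48 V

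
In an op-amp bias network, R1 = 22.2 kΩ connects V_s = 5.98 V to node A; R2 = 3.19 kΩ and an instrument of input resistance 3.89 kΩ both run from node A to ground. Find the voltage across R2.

V_out ≈ 0.438 V

First combine the lower leg with the load: R2 ‖ R_L = 1.753 kΩ.
Now apply the divider: V_out = 5.98 × 0.07317 = 0.4376 V.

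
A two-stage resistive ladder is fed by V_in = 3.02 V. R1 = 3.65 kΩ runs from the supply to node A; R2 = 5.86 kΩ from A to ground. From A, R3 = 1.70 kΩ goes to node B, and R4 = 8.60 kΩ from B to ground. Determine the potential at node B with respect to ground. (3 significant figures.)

The second stage (R3 + R4 = 10.30 kΩ) loads node A in parallel with R2.
Effective lower resistance at A: R2 ‖ 10.30 = 3.735 kΩ.
First divider: V_A = V_in · 3.735/(3.65 + 3.735) = 1.527 V.
Stage 2 is unloaded, so V_B = V_A · R4/(R3+R4) = 1.527 × 8.60/10.30 = 1.275 V.

V_B ≈ 1.28 V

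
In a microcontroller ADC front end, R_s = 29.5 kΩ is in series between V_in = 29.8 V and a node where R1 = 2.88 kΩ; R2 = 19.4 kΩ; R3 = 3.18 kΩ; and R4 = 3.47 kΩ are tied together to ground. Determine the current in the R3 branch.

I ≈ 0.307 mA

Equivalent of the parallel group: R_p = 0.9986 kΩ.
V_A = 29.8 × 0.9986/30.50 = 0.9757 V.
Branch current I = V_A/R3 = 0.9757/3.18 = 0.3068 mA.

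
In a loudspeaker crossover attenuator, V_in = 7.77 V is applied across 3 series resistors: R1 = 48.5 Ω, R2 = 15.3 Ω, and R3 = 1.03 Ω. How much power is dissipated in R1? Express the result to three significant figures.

P ≈ 0.697 W

ΣR = 64.83 Ω → I = 7.77/64.83 = 0.1199 A.
P(R1) = I²·R1 = (0.1199)² × 48.5 = 0.6967 W.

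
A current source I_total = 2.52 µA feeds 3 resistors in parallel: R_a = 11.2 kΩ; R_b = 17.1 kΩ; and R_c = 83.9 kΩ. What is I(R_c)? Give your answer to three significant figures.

Conductances: ΣG = 1/11.2 + 1/17.1 + 1/83.9 = 0.1597 (1/kΩ).
Current divider: I(R_c) = I_total · G_k/ΣG = 2.52 × (0.01192/0.1597) = 2.52 × 0.07464 = 0.1881 µA.

I ≈ 0.188 µA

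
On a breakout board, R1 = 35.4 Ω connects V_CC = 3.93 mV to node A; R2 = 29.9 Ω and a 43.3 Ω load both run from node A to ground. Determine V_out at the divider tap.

R2 ‖ R_L = (29.9 × 43.3)/(29.9 + 43.3) = 17.69 Ω.
Now apply the divider: V_out = 3.93 × 0.3332 = 1.309 mV.
(Unloaded it would be 1.80 mV; the load pulls it down.)

V_out ≈ 1.31 mV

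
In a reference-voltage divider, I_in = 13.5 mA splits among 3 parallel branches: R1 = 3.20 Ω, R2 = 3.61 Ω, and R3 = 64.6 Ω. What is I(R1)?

ΣG = 1/3.20 + 1/3.61 + 1/64.6 = 0.6050.
By the current-divider rule, I = I_in · G_k/ΣG = 13.5 × 0.5165 = 6.973 mA.

I ≈ 6.97 mA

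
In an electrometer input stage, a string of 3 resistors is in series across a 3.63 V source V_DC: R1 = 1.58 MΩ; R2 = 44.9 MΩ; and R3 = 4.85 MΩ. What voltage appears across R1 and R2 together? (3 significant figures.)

ΣR = 1.58 + 44.9 + 4.85 = 51.33 MΩ.
R_{R1..R2} = 1.58 + 44.9 = 46.48 MΩ.
Voltage divider: V = V_DC · (46.48 / 51.33) = 3.63 × 0.9055 = 3.287 V.

V ≈ 3.29 V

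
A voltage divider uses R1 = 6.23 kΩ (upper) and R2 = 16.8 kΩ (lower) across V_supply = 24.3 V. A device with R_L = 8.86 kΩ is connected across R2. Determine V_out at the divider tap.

First combine the lower leg with the load: R2 ‖ R_L = 5.801 kΩ.
Voltage divider with the loaded lower leg: V_out = 24.3 × 5.801/(6.23 + 5.801) = 24.3 × 0.4822 = 11.72 V.

V_out ≈ 11.7 V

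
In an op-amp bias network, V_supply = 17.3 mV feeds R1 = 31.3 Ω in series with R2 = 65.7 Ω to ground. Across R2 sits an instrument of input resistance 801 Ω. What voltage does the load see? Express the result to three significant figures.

The load sits in parallel with R2, giving an effective lower resistance R2' = R2·R_L/(R2+R_L) = 60.72 Ω.
Now apply the divider: V_out = 17.3 × 0.6599 = 11.42 mV.

V_out ≈ 11.4 mV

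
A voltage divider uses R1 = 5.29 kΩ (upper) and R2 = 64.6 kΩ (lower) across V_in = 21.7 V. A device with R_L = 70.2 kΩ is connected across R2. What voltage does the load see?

V_out ≈ 18.8 V

The load sits in parallel with R2, giving an effective lower resistance R2' = R2·R_L/(R2+R_L) = 33.64 kΩ.
Now apply the divider: V_out = 21.7 × 0.8641 = 18.75 V.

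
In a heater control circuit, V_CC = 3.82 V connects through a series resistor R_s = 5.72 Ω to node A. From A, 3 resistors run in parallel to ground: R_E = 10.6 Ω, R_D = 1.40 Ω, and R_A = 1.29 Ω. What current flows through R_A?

I ≈ 0.294 A

Equivalent of the parallel group: R_p = 0.6314 Ω.
V_A = 3.82 × 0.6314/6.351 = 0.3797 V.
Branch current I = V_A/R_A = 0.3797/1.29 = 0.2944 A.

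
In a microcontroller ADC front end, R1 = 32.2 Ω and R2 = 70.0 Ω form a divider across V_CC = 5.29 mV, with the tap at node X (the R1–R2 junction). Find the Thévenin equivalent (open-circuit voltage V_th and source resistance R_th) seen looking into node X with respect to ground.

V_th ≈ 3.62 mV, R_th ≈ 22.1 Ω

V_th is the unloaded tap voltage: V_CC · R2/(R1+R2) = 5.29 × 0.6849 = 3.623 mV.
With V_CC suppressed (replaced by a short), R_th = R1 ‖ R2 = (32.20 × 70.0)/(32.20 + 70.0) = 22.05 Ω.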